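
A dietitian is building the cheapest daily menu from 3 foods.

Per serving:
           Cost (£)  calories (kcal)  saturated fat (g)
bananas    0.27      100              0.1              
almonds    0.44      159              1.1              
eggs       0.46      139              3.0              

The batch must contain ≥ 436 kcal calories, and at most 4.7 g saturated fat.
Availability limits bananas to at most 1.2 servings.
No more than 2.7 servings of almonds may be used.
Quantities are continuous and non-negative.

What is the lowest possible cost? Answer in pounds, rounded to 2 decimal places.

£1.20

Let x1 = servings of bananas, x2 = servings of almonds, x3 = servings of eggs.
Minimize 0.27x1 + 0.44x2 + 0.46x3 s.t.:
  100x1 + 159x2 + 139x3 ≥ 436   (calories)
  0.1x1 + 1.1x2 + 3x3 ≤ 4.7   (saturated fat)
  x1 ≤ 1.2
  x2 ≤ 2.7
  x1, x2, x3 ≥ 0.
The optimal basis is {bananas, almonds}; eggs drops out. There the calories and the bananas cap constraints are tight.
So bananas = 1.2 servings, almonds = 1.987 servings.
Objective = 0.27·1.2 + 0.44·1.987 = 1.1983.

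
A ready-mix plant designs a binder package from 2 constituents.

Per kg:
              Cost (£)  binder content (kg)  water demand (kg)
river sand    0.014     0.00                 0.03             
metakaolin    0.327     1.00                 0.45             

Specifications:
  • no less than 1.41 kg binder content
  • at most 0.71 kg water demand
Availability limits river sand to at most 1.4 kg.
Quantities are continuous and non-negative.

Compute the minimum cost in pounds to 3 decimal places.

£0.461

Let x1 = kg of river sand, x2 = kg of metakaolin.
min 0.014x1 + 0.327x2 with:
  1x2 ≥ 1.41   (binder content)
  0.03x1 + 0.45x2 ≤ 0.71   (water demand)
  x1 ≤ 1.4
  x1, x2 ≥ 0.
The cheapest feasible vertex uses only metakaolin; river sand is not used. Binding constraint: binder content.
That vertex is x2 = 1.41.
Cost = 0.327·1.41 = 0.46107.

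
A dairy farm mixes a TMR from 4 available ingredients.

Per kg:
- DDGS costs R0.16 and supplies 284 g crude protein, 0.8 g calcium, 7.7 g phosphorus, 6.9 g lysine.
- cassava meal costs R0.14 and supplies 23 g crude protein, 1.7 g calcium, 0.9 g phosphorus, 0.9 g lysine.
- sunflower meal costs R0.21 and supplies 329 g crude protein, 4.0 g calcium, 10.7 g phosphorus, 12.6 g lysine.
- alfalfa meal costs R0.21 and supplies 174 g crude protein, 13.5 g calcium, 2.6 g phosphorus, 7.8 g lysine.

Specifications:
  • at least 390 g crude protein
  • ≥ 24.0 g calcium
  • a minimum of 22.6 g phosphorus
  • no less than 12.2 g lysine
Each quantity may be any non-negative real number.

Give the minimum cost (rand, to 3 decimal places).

This is a linear program. Let x1 = kg of DDGS, x2 = kg of cassava meal, x3 = kg of sunflower meal, x4 = kg of alfalfa meal.
Minimise 0.16x1 + 0.14x2 + 0.21x3 + 0.21x4 subject to:
  284x1 + 23x2 + 329x3 + 174x4 ≥ 390   (crude protein)
  0.8x1 + 1.7x2 + 4x3 + 13.5x4 ≥ 24   (calcium)
  7.7x1 + 0.9x2 + 10.7x3 + 2.6x4 ≥ 22.6   (phosphorus)
  6.9x1 + 0.9x2 + 12.6x3 + 7.8x4 ≥ 12.2   (lysine)
  x1, x2, x3, x4 ≥ 0.
The cheapest feasible vertex uses only sunflower meal, alfalfa meal; DDGS, cassava meal are not used. Binding constraints: calcium and phosphorus.
Optimal quantities: sunflower meal = 1.811 kg, alfalfa meal = 1.241 kg.
Cost = 0.21·1.811 + 0.21·1.241 = 0.64092.

R0.641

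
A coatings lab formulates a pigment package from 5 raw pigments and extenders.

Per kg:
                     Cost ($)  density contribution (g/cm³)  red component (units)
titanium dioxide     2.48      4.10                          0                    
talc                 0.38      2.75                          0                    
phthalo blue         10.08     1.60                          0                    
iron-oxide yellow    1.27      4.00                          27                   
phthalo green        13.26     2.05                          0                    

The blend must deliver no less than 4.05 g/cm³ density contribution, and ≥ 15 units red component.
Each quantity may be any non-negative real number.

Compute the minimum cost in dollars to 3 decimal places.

Let x1 = kg of titanium dioxide, x2 = kg of talc, x3 = kg of phthalo blue, x4 = kg of iron-oxide yellow, x5 = kg of phthalo green.
Minimize 2.48x1 + 0.38x2 + 10.08x3 + 1.27x4 + 13.26x5 subject to:
  4.1x1 + 2.75x2 + 1.6x3 + 4x4 + 2.05x5 ≥ 4.05   (density contribution)
  27x4 ≥ 15   (red component)
  x1, x2, x3, x4, x5 ≥ 0.
The cheapest feasible vertex uses only talc, iron-oxide yellow; titanium dioxide, phthalo blue, phthalo green are not used. The density contribution and red component requirements are met with equality.
Solving gives x2 = 0.6646, x4 = 0.5556.
Hence cost = 0.38·0.6646 + 1.27·0.5556 = $0.95816.

$0.958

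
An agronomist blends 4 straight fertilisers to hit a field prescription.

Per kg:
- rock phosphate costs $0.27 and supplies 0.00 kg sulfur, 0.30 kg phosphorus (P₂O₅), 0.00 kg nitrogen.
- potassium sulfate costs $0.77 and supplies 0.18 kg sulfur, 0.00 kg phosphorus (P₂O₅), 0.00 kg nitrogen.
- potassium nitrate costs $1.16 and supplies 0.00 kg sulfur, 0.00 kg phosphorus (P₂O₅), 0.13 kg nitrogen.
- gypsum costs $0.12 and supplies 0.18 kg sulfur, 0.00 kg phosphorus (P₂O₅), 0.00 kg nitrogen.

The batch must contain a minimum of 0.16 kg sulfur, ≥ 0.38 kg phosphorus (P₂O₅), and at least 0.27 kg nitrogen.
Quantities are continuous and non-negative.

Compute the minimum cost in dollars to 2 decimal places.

$2.86

Let x1 = kg of rock phosphate, x2 = kg of potassium sulfate, x3 = kg of potassium nitrate, x4 = kg of gypsum.
min 0.27x1 + 0.77x2 + 1.16x3 + 0.12x4 s.t.:
  0.18x2 + 0.18x4 ≥ 0.16   (sulfur)
  0.3x1 ≥ 0.38   (phosphorus (P₂O₅))
  0.13x3 ≥ 0.27   (nitrogen)
  x1, x2, x3, x4 ≥ 0.
At the optimum only rock phosphate, potassium nitrate, gypsum are positive (potassium sulfate = 0). There the sulfur, phosphorus (P₂O₅), nitrogen constraints are tight.
Optimal quantities: rock phosphate = 1.267 kg, potassium nitrate = 2.077 kg, gypsum = 0.8889 kg.
Total cost: 0.27·1.267 + 1.16·2.077 + 0.12·0.8889 = 2.8581.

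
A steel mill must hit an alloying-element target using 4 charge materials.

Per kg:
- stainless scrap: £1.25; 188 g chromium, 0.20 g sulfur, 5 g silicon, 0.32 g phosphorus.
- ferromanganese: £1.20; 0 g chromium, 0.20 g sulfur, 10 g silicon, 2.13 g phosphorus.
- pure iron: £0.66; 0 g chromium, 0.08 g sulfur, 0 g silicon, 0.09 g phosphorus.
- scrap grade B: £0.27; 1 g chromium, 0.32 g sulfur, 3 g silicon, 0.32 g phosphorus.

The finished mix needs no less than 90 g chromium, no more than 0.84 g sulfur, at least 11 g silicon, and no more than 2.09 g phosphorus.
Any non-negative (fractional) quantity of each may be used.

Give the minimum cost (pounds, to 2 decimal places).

£1.43

Let x1 = kg of stainless scrap, x2 = kg of ferromanganese, x3 = kg of pure iron, x4 = kg of scrap grade B.
Minimize 1.25x1 + 1.2x2 + 0.66x3 + 0.27x4 with:
  188x1 + 1x4 ≥ 90   (chromium)
  0.2x1 + 0.2x2 + 0.08x3 + 0.32x4 ≤ 0.84   (sulfur)
  5x1 + 10x2 + 3x4 ≥ 11   (silicon)
  0.32x1 + 2.13x2 + 0.09x3 + 0.32x4 ≤ 2.09   (phosphorus)
  x1, x2, x3, x4 ≥ 0.
At the optimum only stainless scrap, ferromanganese, scrap grade B are positive (pure iron = 0). Binding constraints: chromium, sulfur, silicon.
So stainless scrap = 0.467 kg, ferromanganese = 0.205 kg, scrap grade B = 2.205 kg.
Hence cost = 1.25·0.467 + 1.2·0.205 + 0.27·2.205 = £1.4251.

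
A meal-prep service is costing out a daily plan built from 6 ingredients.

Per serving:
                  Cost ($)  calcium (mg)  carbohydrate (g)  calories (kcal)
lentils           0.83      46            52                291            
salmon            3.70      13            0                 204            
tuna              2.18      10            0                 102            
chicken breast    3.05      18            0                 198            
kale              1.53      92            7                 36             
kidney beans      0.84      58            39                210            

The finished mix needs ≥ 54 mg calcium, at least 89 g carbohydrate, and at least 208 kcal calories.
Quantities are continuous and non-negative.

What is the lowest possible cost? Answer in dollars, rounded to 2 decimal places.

Treat it as an LP. Let x1 = servings of lentils, x2 = servings of salmon, x3 = servings of tuna, x4 = servings of chicken breast, x5 = servings of kale, x6 = servings of kidney beans.
min 0.83x1 + 3.7x2 + 2.18x3 + 3.05x4 + 1.53x5 + 0.84x6 subject to:
  46x1 + 13x2 + 10x3 + 18x4 + 92x5 + 58x6 ≥ 54   (calcium)
  52x1 + 7x5 + 39x6 ≥ 89   (carbohydrate)
  291x1 + 204x2 + 102x3 + 198x4 + 36x5 + 210x6 ≥ 208   (calories)
  x1, x2, x3, x4, x5, x6 ≥ 0.
The cheapest feasible vertex uses only lentils; salmon, tuna, chicken breast, kale, kidney beans are not used. Binding constraint: carbohydrate.
So lentils = 1.712 servings.
Total cost: 0.83·1.712 = 1.4210.

$1.42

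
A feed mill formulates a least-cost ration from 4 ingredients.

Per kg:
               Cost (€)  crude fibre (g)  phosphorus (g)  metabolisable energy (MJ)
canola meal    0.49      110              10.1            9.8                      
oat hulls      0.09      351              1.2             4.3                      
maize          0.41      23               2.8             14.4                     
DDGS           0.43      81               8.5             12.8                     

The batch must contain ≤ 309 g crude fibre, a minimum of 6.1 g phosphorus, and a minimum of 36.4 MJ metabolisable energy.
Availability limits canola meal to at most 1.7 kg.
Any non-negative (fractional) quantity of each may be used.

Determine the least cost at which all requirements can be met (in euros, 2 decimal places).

Treat it as an LP. Let x1 = kg of canola meal, x2 = kg of oat hulls, x3 = kg of maize, x4 = kg of DDGS.
min 0.49x1 + 0.09x2 + 0.41x3 + 0.43x4 subject to:
  110x1 + 351x2 + 23x3 + 81x4 ≤ 309   (crude fibre)
  10.1x1 + 1.2x2 + 2.8x3 + 8.5x4 ≥ 6.1   (phosphorus)
  9.8x1 + 4.3x2 + 14.4x3 + 12.8x4 ≥ 36.4   (metabolisable energy)
  x1 ≤ 1.7
  x1, x2, x3, x4 ≥ 0.
The cheapest feasible vertex uses only oat hulls, maize; canola meal, DDGS are not used. The crude fibre and metabolisable energy requirements are met with equality.
Solving gives x2 = 0.729, x3 = 2.31.
Objective = 0.09·0.729 + 0.41·2.31 = 1.0127.

€1.01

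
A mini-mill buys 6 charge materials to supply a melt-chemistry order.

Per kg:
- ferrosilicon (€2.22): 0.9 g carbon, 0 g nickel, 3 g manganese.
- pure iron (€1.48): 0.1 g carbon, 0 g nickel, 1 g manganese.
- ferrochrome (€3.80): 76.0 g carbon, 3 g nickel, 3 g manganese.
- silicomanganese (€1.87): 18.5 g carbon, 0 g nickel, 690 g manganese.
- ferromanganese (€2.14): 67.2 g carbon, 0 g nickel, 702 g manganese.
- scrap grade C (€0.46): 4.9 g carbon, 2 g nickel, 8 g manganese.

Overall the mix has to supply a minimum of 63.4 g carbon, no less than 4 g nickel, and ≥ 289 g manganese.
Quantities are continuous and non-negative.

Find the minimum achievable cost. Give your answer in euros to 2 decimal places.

Let x1 = kg of ferrosilicon, x2 = kg of pure iron, x3 = kg of ferrochrome, x4 = kg of silicomanganese, x5 = kg of ferromanganese, x6 = kg of scrap grade C.
min 2.22x1 + 1.48x2 + 3.8x3 + 1.87x4 + 2.14x5 + 0.46x6 subject to:
  0.9x1 + 0.1x2 + 76x3 + 18.5x4 + 67.2x5 + 4.9x6 ≥ 63.4   (carbon)
  3x3 + 2x6 ≥ 4   (nickel)
  3x1 + 1x2 + 3x3 + 690x4 + 702x5 + 8x6 ≥ 289   (manganese)
  x1, x2, x3, x4, x5, x6 ≥ 0.
The optimal basis is {ferromanganese, scrap grade C}; ferrosilicon, pure iron, ferrochrome, silicomanganese drop out. The carbon and nickel requirements are met with equality.
Solving gives x5 = 0.7976, x6 = 2.
Cost = 2.14·0.7976 + 0.46·2 = 2.6269.

€2.63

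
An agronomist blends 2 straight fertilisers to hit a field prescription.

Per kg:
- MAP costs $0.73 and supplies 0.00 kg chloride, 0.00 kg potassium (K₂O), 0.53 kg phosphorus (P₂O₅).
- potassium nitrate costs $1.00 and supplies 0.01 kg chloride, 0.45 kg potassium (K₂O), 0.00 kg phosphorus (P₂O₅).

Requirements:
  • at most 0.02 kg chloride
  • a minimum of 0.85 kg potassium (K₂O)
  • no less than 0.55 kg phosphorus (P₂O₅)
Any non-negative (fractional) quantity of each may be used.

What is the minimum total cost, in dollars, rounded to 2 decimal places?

Let x1 = kg of MAP, x2 = kg of potassium nitrate.
min 0.73x1 + 1x2 subject to:
  0.01x2 ≤ 0.02   (chloride)
  0.45x2 ≥ 0.85   (potassium (K₂O))
  0.53x1 ≥ 0.55   (phosphorus (P₂O₅))
  x1, x2 ≥ 0.
Both inputs are positive at the optimum. Binding constraints: potassium (K₂O) and phosphorus (P₂O₅).
Solving gives x1 = 1.038, x2 = 1.889.
Total cost: 0.73·1.038 + 1·1.889 = 2.6467.

$2.65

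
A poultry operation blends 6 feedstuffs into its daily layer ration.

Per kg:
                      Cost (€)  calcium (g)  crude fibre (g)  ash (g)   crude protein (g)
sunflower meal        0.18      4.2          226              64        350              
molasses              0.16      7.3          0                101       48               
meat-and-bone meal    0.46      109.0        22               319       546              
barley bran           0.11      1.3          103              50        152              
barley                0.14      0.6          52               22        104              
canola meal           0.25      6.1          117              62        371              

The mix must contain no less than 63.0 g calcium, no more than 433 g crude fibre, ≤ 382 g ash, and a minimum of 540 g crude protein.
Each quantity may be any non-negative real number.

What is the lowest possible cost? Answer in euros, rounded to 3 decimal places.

€0.377

Treat it as an LP. Let x1 = kg of sunflower meal, x2 = kg of molasses, x3 = kg of meat-and-bone meal, x4 = kg of barley bran, x5 = kg of barley, x6 = kg of canola meal.
Minimize 0.18x1 + 0.16x2 + 0.46x3 + 0.11x4 + 0.14x5 + 0.25x6 subject to:
  4.2x1 + 7.3x2 + 109x3 + 1.3x4 + 0.6x5 + 6.1x6 ≥ 63   (calcium)
  226x1 + 22x3 + 103x4 + 52x5 + 117x6 ≤ 433   (crude fibre)
  64x1 + 101x2 + 319x3 + 50x4 + 22x5 + 62x6 ≤ 382   (ash)
  350x1 + 48x2 + 546x3 + 152x4 + 104x5 + 371x6 ≥ 540   (crude protein)
  x1, x2, x3, x4, x5, x6 ≥ 0.
The cheapest feasible vertex uses only sunflower meal, meat-and-bone meal; molasses, barley bran, barley, canola meal are not used. The calcium and crude protein requirements are met with equality.
Optimal quantities: sunflower meal = 0.6822 kg, meat-and-bone meal = 0.5517 kg.
Total cost: 0.18·0.6822 + 0.46·0.5517 = 0.37658.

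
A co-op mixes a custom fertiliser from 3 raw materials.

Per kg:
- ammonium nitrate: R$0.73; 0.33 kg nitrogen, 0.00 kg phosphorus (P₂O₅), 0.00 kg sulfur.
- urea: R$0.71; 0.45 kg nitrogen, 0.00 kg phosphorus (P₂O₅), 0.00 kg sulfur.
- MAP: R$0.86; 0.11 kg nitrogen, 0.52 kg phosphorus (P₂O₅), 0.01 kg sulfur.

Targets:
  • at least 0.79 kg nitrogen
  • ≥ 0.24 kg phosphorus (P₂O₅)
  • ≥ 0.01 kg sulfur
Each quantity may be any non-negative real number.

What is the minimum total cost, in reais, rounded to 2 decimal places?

R$1.93

Let x1 = kg of ammonium nitrate, x2 = kg of urea, x3 = kg of MAP.
min 0.73x1 + 0.71x2 + 0.86x3 s.t.:
  0.33x1 + 0.45x2 + 0.11x3 ≥ 0.79   (nitrogen)
  0.52x3 ≥ 0.24   (phosphorus (P₂O₅))
  0.01x3 ≥ 0.01   (sulfur)
  x1, x2, x3 ≥ 0.
The minimum-cost mix takes nothing from ammonium nitrate — only urea, MAP. The nitrogen and sulfur requirements are met with equality.
So urea = 1.511 kg, MAP = 1 kg.
Objective = 0.71·1.511 + 0.86·1 = 1.9328.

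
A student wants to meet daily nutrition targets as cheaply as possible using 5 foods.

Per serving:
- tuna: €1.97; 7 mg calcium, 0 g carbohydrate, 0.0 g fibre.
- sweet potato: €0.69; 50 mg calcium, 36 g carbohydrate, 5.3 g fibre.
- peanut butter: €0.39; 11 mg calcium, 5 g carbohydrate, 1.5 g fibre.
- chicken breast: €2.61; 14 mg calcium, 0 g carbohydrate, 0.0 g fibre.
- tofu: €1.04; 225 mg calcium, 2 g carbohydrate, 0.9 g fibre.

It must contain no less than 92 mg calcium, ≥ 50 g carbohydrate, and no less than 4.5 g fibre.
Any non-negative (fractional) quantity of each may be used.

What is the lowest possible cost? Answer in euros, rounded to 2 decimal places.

€1.06

Let x1 = servings of tuna, x2 = servings of sweet potato, x3 = servings of peanut butter, x4 = servings of chicken breast, x5 = servings of tofu.
Minimise 1.97x1 + 0.69x2 + 0.39x3 + 2.61x4 + 1.04x5 s.t.:
  7x1 + 50x2 + 11x3 + 14x4 + 225x5 ≥ 92   (calcium)
  36x2 + 5x3 + 2x5 ≥ 50   (carbohydrate)
  5.3x2 + 1.5x3 + 0.9x5 ≥ 4.5   (fibre)
  x1, x2, x3, x4, x5 ≥ 0.
The cheapest feasible vertex uses only sweet potato, tofu; tuna, peanut butter, chicken breast are not used. The calcium and carbohydrate requirements are met with equality.
That vertex is x2 = 1.383, x5 = 0.1015.
Total cost: 0.69·1.383 + 1.04·0.1015 = 1.0598.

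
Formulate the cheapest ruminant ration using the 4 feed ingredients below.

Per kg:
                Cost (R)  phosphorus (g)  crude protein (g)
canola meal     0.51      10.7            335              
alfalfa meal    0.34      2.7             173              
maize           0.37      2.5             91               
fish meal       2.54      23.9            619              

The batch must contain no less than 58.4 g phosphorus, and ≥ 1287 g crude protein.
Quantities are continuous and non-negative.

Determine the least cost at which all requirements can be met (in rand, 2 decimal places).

Let x1 = kg of canola meal, x2 = kg of alfalfa meal, x3 = kg of maize, x4 = kg of fish meal.
min 0.51x1 + 0.34x2 + 0.37x3 + 2.54x4 with:
  10.7x1 + 2.7x2 + 2.5x3 + 23.9x4 ≥ 58.4   (phosphorus)
  335x1 + 173x2 + 91x3 + 619x4 ≥ 1287   (crude protein)
  x1, x2, x3, x4 ≥ 0.
The cheapest feasible vertex uses only canola meal; alfalfa meal, maize, fish meal are not used. There the phosphorus constraint is tight.
Solving gives x1 = 5.458.
Hence cost = 0.51·5.458 = R2.7836.

R2.78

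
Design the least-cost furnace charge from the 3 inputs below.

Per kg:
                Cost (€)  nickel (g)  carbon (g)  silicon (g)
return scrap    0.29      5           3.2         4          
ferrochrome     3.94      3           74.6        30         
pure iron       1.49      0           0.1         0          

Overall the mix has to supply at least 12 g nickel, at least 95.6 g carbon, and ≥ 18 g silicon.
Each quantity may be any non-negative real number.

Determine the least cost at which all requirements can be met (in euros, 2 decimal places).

Let x1 = kg of return scrap, x2 = kg of ferrochrome, x3 = kg of pure iron.
Minimize 0.29x1 + 3.94x2 + 1.49x3 subject to:
  5x1 + 3x2 ≥ 12   (nickel)
  3.2x1 + 74.6x2 + 0.1x3 ≥ 95.6   (carbon)
  4x1 + 30x2 ≥ 18   (silicon)
  x1, x2, x3 ≥ 0.
The minimum-cost mix takes nothing from pure iron — only return scrap, ferrochrome. Binding constraints: nickel and carbon.
So return scrap = 1.674 kg, ferrochrome = 1.21 kg.
Total cost: 0.29·1.674 + 3.94·1.21 = 5.2529.

€5.25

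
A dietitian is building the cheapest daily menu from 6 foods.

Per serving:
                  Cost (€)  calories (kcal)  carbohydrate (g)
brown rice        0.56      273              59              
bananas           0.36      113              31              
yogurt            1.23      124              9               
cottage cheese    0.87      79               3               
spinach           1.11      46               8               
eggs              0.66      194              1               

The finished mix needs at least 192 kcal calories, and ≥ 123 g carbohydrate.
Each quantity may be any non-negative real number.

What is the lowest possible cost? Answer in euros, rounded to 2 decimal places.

€1.17

Let x1 = servings of brown rice, x2 = servings of bananas, x3 = servings of yogurt, x4 = servings of cottage cheese, x5 = servings of spinach, x6 = servings of eggs.
min 0.56x1 + 0.36x2 + 1.23x3 + 0.87x4 + 1.11x5 + 0.66x6 subject to:
  273x1 + 113x2 + 124x3 + 79x4 + 46x5 + 194x6 ≥ 192   (calories)
  59x1 + 31x2 + 9x3 + 3x4 + 8x5 + 1x6 ≥ 123   (carbohydrate)
  x1, x2, x3, x4, x5, x6 ≥ 0.
The minimum-cost mix takes nothing from bananas, yogurt, cottage cheese, spinach, eggs — only brown rice. There the carbohydrate constraint is tight.
Optimal quantities: brown rice = 2.085 servings.
Total cost: 0.56·2.085 = 1.1676.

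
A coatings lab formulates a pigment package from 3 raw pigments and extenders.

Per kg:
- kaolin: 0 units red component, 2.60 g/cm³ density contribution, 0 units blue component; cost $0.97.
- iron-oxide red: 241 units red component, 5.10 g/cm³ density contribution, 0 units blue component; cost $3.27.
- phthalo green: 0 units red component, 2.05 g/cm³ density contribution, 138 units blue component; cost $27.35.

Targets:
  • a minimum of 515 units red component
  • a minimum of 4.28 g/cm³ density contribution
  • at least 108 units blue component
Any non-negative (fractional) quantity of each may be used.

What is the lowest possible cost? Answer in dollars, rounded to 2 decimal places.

$28.39

Treat it as an LP. Let x1 = kg of kaolin, x2 = kg of iron-oxide red, x3 = kg of phthalo green.
min 0.97x1 + 3.27x2 + 27.35x3 s.t.:
  241x2 ≥ 515   (red component)
  2.6x1 + 5.1x2 + 2.05x3 ≥ 4.28   (density contribution)
  138x3 ≥ 108   (blue component)
  x1, x2, x3 ≥ 0.
The cheapest feasible vertex uses only iron-oxide red, phthalo green; kaolin is not used. Binding constraints: red component and blue component.
That vertex is x2 = 2.137, x3 = 0.7826.
Hence cost = 3.27·2.137 + 27.35·0.7826 = $28.3921.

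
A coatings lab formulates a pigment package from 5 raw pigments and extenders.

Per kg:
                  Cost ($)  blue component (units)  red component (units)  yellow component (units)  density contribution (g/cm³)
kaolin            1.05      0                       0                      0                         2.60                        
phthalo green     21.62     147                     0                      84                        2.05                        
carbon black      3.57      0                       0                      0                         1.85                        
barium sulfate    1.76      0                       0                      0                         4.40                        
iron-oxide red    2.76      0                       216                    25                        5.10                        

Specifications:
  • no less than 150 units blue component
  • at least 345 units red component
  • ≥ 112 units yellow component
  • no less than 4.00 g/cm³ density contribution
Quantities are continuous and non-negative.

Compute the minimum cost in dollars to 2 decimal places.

$26.47

This is a linear program. Let x1 = kg of kaolin, x2 = kg of phthalo green, x3 = kg of carbon black, x4 = kg of barium sulfate, x5 = kg of iron-oxide red.
min 1.05x1 + 21.62x2 + 3.57x3 + 1.76x4 + 2.76x5 with:
  147x2 ≥ 150   (blue component)
  216x5 ≥ 345   (red component)
  84x2 + 25x5 ≥ 112   (yellow component)
  2.6x1 + 2.05x2 + 1.85x3 + 4.4x4 + 5.1x5 ≥ 4   (density contribution)
  x1, x2, x3, x4, x5 ≥ 0.
The optimal basis is {phthalo green, iron-oxide red}; kaolin, carbon black, barium sulfate drop out. There the blue component and red component constraints are tight.
That vertex is x2 = 1.0204, x5 = 1.5972.
Objective = 21.62·1.0204 + 2.76·1.5972 = 26.4693.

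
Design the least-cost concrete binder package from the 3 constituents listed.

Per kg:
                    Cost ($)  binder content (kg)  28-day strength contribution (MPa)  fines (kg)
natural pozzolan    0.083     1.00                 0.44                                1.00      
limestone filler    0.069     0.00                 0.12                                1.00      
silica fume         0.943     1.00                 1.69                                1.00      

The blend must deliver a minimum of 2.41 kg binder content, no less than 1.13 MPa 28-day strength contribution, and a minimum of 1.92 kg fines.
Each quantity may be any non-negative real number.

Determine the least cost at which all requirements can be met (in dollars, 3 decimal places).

$0.213

Let x1 = kg of natural pozzolan, x2 = kg of limestone filler, x3 = kg of silica fume.
Minimise 0.083x1 + 0.069x2 + 0.943x3 subject to:
  1x1 + 1x3 ≥ 2.41   (binder content)
  0.44x1 + 0.12x2 + 1.69x3 ≥ 1.13   (28-day strength contribution)
  1x1 + 1x2 + 1x3 ≥ 1.92   (fines)
  x1, x2, x3 ≥ 0.
The optimal basis is {natural pozzolan}; limestone filler, silica fume drop out. There the 28-day strength contribution constraint is tight.
Optimal quantities: natural pozzolan = 2.568 kg.
Objective = 0.083·2.568 = 0.21314.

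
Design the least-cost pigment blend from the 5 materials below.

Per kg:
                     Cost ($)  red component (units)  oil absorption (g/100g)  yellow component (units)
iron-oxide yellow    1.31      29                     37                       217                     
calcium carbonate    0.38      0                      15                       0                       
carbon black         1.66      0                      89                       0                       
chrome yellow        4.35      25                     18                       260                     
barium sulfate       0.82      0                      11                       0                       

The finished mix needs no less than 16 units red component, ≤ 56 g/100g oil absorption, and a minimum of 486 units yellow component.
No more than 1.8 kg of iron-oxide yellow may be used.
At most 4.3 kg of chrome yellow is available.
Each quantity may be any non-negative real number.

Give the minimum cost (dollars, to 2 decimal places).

$5.77

Let x1 = kg of iron-oxide yellow, x2 = kg of calcium carbonate, x3 = kg of carbon black, x4 = kg of chrome yellow, x5 = kg of barium sulfate.
Minimize 1.31x1 + 0.38x2 + 1.66x3 + 4.35x4 + 0.82x5 with:
  29x1 + 25x4 ≥ 16   (red component)
  37x1 + 15x2 + 89x3 + 18x4 + 11x5 ≤ 56   (oil absorption)
  217x1 + 260x4 ≥ 486   (yellow component)
  x1 ≤ 1.8
  x4 ≤ 4.3
  x1, x2, x3, x4, x5 ≥ 0.
The cheapest feasible vertex uses only iron-oxide yellow, chrome yellow; calcium carbonate, carbon black, barium sulfate are not used. There the oil absorption and yellow component constraints are tight.
Optimal quantities: iron-oxide yellow = 1.017 kg, chrome yellow = 1.02 kg.
Hence cost = 1.31·1.017 + 4.35·1.02 = $5.7693.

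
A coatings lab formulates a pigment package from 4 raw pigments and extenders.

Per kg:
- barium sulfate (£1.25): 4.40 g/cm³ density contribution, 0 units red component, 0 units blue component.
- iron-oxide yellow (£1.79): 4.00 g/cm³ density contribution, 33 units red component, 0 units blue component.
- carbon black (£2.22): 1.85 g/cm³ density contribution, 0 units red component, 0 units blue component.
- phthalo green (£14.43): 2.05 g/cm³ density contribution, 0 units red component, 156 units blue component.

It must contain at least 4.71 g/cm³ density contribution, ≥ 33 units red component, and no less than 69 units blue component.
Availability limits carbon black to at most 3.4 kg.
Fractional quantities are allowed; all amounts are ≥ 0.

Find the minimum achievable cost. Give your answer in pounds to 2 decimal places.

Set it up as a linear program. Let x1 = kg of barium sulfate, x2 = kg of iron-oxide yellow, x3 = kg of carbon black, x4 = kg of phthalo green.
min 1.25x1 + 1.79x2 + 2.22x3 + 14.43x4 s.t.:
  4.4x1 + 4x2 + 1.85x3 + 2.05x4 ≥ 4.71   (density contribution)
  33x2 ≥ 33   (red component)
  156x4 ≥ 69   (blue component)
  x3 ≤ 3.4
  x1, x2, x3, x4 ≥ 0.
At the optimum only iron-oxide yellow, phthalo green are positive (barium sulfate, carbon black = 0). Binding constraints: red component and blue component.
Optimal quantities: iron-oxide yellow = 1 kg, phthalo green = 0.4423 kg.
Objective = 1.79·1 + 14.43·0.4423 = 8.1724.

£8.17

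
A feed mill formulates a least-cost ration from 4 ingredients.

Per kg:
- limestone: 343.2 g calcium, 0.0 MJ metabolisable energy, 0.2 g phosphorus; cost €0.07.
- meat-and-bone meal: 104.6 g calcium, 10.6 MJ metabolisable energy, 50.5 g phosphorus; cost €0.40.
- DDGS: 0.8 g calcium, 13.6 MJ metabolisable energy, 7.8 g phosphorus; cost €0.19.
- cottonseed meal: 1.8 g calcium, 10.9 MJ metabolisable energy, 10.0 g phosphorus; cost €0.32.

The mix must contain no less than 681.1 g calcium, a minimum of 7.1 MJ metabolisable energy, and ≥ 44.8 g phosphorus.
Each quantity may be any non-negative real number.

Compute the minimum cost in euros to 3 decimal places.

Set it up as a linear program. Let x1 = kg of limestone, x2 = kg of meat-and-bone meal, x3 = kg of DDGS, x4 = kg of cottonseed meal.
Minimize 0.07x1 + 0.4x2 + 0.19x3 + 0.32x4 with:
  343.2x1 + 104.6x2 + 0.8x3 + 1.8x4 ≥ 681.1   (calcium)
  10.6x2 + 13.6x3 + 10.9x4 ≥ 7.1   (metabolisable energy)
  0.2x1 + 50.5x2 + 7.8x3 + 10x4 ≥ 44.8   (phosphorus)
  x1, x2, x3, x4 ≥ 0.
The optimal basis is {limestone, meat-and-bone meal}; DDGS, cottonseed meal drop out. The calcium and phosphorus requirements are met with equality.
Optimal quantities: limestone = 1.716 kg, meat-and-bone meal = 0.8803 kg.
Objective = 0.07·1.716 + 0.4·0.8803 = 0.47224.

€0.472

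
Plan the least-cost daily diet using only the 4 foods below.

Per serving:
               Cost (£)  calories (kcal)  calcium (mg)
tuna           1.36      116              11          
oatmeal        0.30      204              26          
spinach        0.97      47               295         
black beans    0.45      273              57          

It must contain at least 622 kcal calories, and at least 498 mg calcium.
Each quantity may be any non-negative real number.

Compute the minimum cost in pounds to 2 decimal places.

Let x1 = servings of tuna, x2 = servings of oatmeal, x3 = servings of spinach, x4 = servings of black beans.
min 1.36x1 + 0.3x2 + 0.97x3 + 0.45x4 subject to:
  116x1 + 204x2 + 47x3 + 273x4 ≥ 622   (calories)
  11x1 + 26x2 + 295x3 + 57x4 ≥ 498   (calcium)
  x1, x2, x3, x4 ≥ 0.
The minimum-cost mix takes nothing from tuna, oatmeal — only spinach, black beans. Binding constraints: calories and calcium.
So spinach = 1.291 servings, black beans = 2.056 servings.
Hence cost = 0.97·1.291 + 0.45·2.056 = £2.1775.

£2.18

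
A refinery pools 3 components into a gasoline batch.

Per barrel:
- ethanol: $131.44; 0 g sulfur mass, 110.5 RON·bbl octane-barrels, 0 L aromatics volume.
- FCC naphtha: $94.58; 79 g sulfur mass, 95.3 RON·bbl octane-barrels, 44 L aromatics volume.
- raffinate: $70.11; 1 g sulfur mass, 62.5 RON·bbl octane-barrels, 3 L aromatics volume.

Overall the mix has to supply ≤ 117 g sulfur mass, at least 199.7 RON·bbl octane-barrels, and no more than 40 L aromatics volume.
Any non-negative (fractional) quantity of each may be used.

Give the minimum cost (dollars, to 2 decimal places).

$214.51

Let x1 = barrels of ethanol, x2 = barrels of FCC naphtha, x3 = barrels of raffinate.
Minimize 131.44x1 + 94.58x2 + 70.11x3 with:
  79x2 + 1x3 ≤ 117   (sulfur mass)
  110.5x1 + 95.3x2 + 62.5x3 ≥ 199.7   (octane-barrels)
  44x2 + 3x3 ≤ 40   (aromatics volume)
  x1, x2, x3 ≥ 0.
At the optimum only FCC naphtha, raffinate are positive (ethanol = 0). The octane-barrels and aromatics volume requirements are met with equality.
So FCC naphtha = 0.7714 barrels, raffinate = 2.019 barrels.
Cost = 94.58·0.7714 + 70.11·2.019 = 214.5111.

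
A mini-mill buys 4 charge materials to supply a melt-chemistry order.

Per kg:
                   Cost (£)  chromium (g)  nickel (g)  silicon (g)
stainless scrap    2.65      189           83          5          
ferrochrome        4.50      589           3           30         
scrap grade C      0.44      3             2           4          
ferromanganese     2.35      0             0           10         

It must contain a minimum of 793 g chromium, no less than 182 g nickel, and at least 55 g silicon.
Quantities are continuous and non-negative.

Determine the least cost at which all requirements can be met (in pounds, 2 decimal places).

£11.09

Let x1 = kg of stainless scrap, x2 = kg of ferrochrome, x3 = kg of scrap grade C, x4 = kg of ferromanganese.
Minimize 2.65x1 + 4.5x2 + 0.44x3 + 2.35x4 s.t.:
  189x1 + 589x2 + 3x3 ≥ 793   (chromium)
  83x1 + 3x2 + 2x3 ≥ 182   (nickel)
  5x1 + 30x2 + 4x3 + 10x4 ≥ 55   (silicon)
  x1, x2, x3, x4 ≥ 0.
At the optimum only stainless scrap, ferrochrome, scrap grade C are positive (ferromanganese = 0). Binding constraints: chromium, nickel, silicon.
That vertex is x1 = 2.019, x2 = 0.6669, x3 = 6.225.
Cost = 2.65·2.019 + 4.5·0.6669 + 0.44·6.225 = 11.0904.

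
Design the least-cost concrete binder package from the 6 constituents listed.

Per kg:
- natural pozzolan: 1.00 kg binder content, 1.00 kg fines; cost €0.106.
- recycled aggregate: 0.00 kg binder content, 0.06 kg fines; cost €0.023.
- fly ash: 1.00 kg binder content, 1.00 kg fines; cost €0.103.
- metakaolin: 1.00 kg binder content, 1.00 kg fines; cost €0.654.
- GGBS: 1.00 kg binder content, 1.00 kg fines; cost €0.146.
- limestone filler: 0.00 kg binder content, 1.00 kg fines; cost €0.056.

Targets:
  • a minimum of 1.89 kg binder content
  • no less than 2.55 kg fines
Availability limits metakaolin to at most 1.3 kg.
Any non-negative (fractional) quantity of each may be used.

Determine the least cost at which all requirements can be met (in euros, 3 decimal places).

€0.232

Treat it as an LP. Let x1 = kg of natural pozzolan, x2 = kg of recycled aggregate, x3 = kg of fly ash, x4 = kg of metakaolin, x5 = kg of GGBS, x6 = kg of limestone filler.
min 0.106x1 + 0.023x2 + 0.103x3 + 0.654x4 + 0.146x5 + 0.056x6 with:
  1x1 + 1x3 + 1x4 + 1x5 ≥ 1.89   (binder content)
  1x1 + 0.06x2 + 1x3 + 1x4 + 1x5 + 1x6 ≥ 2.55   (fines)
  x4 ≤ 1.3
  x1, x2, x3, x4, x5, x6 ≥ 0.
The optimal basis is {fly ash, limestone filler}; natural pozzolan, recycled aggregate, metakaolin, GGBS drop out. There the binder content and fines constraints are tight.
Solving gives x3 = 1.89, x6 = 0.66.
Hence cost = 0.103·1.89 + 0.056·0.66 = €0.23163.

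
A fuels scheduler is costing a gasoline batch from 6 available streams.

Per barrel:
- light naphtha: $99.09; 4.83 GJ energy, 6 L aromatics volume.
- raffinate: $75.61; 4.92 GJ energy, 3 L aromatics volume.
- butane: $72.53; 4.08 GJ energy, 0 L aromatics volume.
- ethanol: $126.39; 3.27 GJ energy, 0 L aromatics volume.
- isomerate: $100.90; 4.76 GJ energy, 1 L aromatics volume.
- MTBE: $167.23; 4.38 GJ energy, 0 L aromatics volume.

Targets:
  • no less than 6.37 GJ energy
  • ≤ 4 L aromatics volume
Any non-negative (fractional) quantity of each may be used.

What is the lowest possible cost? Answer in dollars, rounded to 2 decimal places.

This is a linear program. Let x1 = barrels of light naphtha, x2 = barrels of raffinate, x3 = barrels of butane, x4 = barrels of ethanol, x5 = barrels of isomerate, x6 = barrels of MTBE.
Minimise 99.09x1 + 75.61x2 + 72.53x3 + 126.39x4 + 100.9x5 + 167.23x6 subject to:
  4.83x1 + 4.92x2 + 4.08x3 + 3.27x4 + 4.76x5 + 4.38x6 ≥ 6.37   (energy)
  6x1 + 3x2 + 1x5 ≤ 4   (aromatics volume)
  x1, x2, x3, x4, x5, x6 ≥ 0.
At the optimum only raffinate is positive (light naphtha, butane, ethanol, isomerate, MTBE = 0). Binding constraint: energy.
So raffinate = 1.2947 barrels.
Hence cost = 75.61·1.2947 = $97.8923.

$97.89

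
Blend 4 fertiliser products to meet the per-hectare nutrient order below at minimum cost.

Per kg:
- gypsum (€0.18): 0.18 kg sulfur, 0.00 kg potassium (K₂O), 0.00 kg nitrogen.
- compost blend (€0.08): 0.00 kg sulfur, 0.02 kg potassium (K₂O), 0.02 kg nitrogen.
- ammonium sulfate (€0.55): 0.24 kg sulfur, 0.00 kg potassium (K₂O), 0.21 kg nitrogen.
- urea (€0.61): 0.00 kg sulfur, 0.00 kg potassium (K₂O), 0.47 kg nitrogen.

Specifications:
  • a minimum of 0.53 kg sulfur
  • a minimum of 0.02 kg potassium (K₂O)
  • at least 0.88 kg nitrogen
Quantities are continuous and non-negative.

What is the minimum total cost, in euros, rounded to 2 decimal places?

This is a linear program. Let x1 = kg of gypsum, x2 = kg of compost blend, x3 = kg of ammonium sulfate, x4 = kg of urea.
Minimize 0.18x1 + 0.08x2 + 0.55x3 + 0.61x4 subject to:
  0.18x1 + 0.24x3 ≥ 0.53   (sulfur)
  0.02x2 ≥ 0.02   (potassium (K₂O))
  0.02x2 + 0.21x3 + 0.47x4 ≥ 0.88   (nitrogen)
  x1, x2, x3, x4 ≥ 0.
The cheapest feasible vertex uses only gypsum, compost blend, urea; ammonium sulfate is not used. The sulfur, potassium (K₂O), nitrogen requirements are met with equality.
Solving gives x1 = 2.944, x2 = 1, x4 = 1.83.
Objective = 0.18·2.944 + 0.08·1 + 0.61·1.83 = 1.7262.

€1.73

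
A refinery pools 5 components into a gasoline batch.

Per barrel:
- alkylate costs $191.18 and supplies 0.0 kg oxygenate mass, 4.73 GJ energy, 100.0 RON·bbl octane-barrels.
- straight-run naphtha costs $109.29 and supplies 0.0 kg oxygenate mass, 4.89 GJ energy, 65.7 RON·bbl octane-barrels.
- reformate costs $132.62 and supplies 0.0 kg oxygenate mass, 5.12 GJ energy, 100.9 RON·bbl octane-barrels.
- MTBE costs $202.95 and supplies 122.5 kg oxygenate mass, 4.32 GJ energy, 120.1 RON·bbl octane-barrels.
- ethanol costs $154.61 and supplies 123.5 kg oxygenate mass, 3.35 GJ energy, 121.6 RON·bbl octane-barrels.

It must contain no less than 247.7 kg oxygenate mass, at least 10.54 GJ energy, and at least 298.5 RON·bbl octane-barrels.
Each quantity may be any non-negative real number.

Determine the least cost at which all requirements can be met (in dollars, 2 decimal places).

Set it up as a linear program. Let x1 = barrels of alkylate, x2 = barrels of straight-run naphtha, x3 = barrels of reformate, x4 = barrels of MTBE, x5 = barrels of ethanol.
Minimise 191.18x1 + 109.29x2 + 132.62x3 + 202.95x4 + 154.61x5 subject to:
  122.5x4 + 123.5x5 ≥ 247.7   (oxygenate mass)
  4.73x1 + 4.89x2 + 5.12x3 + 4.32x4 + 3.35x5 ≥ 10.54   (energy)
  100x1 + 65.7x2 + 100.9x3 + 120.1x4 + 121.6x5 ≥ 298.5   (octane-barrels)
  x1, x2, x3, x4, x5 ≥ 0.
At the optimum only straight-run naphtha, reformate, ethanol are positive (alkylate, MTBE = 0). Binding constraints: oxygenate mass, energy, octane-barrels.
Optimal quantities: straight-run naphtha = 0.67466 barrels, reformate = 0.10194 barrels, ethanol = 2.0057 barrels.
Cost = 109.29·0.67466 + 132.62·0.10194 + 154.61·2.0057 = 397.3542.

$397.35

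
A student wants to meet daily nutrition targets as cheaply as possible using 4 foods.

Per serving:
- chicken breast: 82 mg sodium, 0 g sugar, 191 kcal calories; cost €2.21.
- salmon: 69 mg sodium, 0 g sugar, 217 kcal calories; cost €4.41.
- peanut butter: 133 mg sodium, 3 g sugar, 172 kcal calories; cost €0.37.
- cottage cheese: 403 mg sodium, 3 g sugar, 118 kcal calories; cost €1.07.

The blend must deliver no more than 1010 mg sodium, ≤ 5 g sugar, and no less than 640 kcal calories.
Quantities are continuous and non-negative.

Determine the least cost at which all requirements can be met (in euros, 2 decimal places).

Let x1 = servings of chicken breast, x2 = servings of salmon, x3 = servings of peanut butter, x4 = servings of cottage cheese.
min 2.21x1 + 4.41x2 + 0.37x3 + 1.07x4 with:
  82x1 + 69x2 + 133x3 + 403x4 ≤ 1010   (sodium)
  3x3 + 3x4 ≤ 5   (sugar)
  191x1 + 217x2 + 172x3 + 118x4 ≥ 640   (calories)
  x1, x2, x3, x4 ≥ 0.
At the optimum only chicken breast, peanut butter are positive (salmon, cottage cheese = 0). The sugar and calories requirements are met with equality.
Solving gives x1 = 1.8499, x3 = 1.6667.
Objective = 2.21·1.8499 + 0.37·1.6667 = 4.70496.

€4.70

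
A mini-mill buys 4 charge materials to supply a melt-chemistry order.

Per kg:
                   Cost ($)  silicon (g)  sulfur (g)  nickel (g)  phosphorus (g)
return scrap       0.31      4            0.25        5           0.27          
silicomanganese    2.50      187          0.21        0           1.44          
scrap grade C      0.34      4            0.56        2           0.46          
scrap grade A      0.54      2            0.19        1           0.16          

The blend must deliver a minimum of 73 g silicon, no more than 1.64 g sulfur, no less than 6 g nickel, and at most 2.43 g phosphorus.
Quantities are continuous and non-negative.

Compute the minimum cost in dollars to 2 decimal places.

Set it up as a linear program. Let x1 = kg of return scrap, x2 = kg of silicomanganese, x3 = kg of scrap grade C, x4 = kg of scrap grade A.
Minimise 0.31x1 + 2.5x2 + 0.34x3 + 0.54x4 s.t.:
  4x1 + 187x2 + 4x3 + 2x4 ≥ 73   (silicon)
  0.25x1 + 0.21x2 + 0.56x3 + 0.19x4 ≤ 1.64   (sulfur)
  5x1 + 2x3 + 1x4 ≥ 6   (nickel)
  0.27x1 + 1.44x2 + 0.46x3 + 0.16x4 ≤ 2.43   (phosphorus)
  x1, x2, x3, x4 ≥ 0.
At the optimum only return scrap, silicomanganese are positive (scrap grade C, scrap grade A = 0). Binding constraints: silicon and nickel.
So return scrap = 1.2 kg, silicomanganese = 0.3647 kg.
Cost = 0.31·1.2 + 2.5·0.3647 = 1.2838.

$1.28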